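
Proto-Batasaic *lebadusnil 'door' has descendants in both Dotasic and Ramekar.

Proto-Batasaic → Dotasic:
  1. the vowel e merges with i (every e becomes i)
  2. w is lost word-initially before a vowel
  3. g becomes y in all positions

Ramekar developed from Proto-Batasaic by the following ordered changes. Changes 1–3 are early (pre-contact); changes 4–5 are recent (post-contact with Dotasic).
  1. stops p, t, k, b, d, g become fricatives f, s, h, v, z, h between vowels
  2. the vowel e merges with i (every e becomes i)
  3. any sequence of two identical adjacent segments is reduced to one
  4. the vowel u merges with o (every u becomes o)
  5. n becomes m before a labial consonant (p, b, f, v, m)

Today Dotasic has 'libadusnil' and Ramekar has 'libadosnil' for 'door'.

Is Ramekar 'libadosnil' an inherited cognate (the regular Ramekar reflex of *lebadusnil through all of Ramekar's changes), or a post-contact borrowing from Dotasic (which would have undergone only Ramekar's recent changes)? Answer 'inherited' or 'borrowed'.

borrowed

If inherited, *lebadusnil would pass through all of Ramekar's changes:
Ramekar: *lebadusnil
  lebadusnil → levazusnil   [intervocalic lenition]
  levazusnil → livazusnil   [vowel merger]
  livazusnil (rule 3 does not apply)
  livazusnil → livazosnil   [vowel merger]
  livazosnil (rule 5 does not apply)
  giving Ramekar livazosnil.
If borrowed from Dotasic 'libadusnil' after the early changes, it would undergo only the recent ones:
  rule 4 (vowel merger): libadusnil → libadosnil
  rule 5 (nasal place assimilation): no change (libadosnil)
  ⇒ as a loan: libadosnil
Ramekar 'libadosnil' matches the loan outcome 'libadosnil', not the inherited 'livazosnil' — it skipped the early Ramekar changes, so it was borrowed from Dotasic.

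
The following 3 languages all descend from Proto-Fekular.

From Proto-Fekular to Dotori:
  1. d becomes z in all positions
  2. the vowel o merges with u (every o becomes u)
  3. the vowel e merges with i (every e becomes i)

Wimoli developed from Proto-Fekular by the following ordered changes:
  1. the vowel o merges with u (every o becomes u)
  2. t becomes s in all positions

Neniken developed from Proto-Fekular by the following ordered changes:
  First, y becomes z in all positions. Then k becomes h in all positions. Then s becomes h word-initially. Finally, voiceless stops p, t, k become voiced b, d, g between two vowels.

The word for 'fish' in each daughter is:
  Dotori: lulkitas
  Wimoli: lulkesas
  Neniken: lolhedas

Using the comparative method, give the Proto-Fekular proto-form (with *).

*lolketas

Position 6: Dotori has t, Wimoli has s, Neniken has d. Dotori preserves t here (none of its changes turn any other segment into t), so the proto-segment is *t.
Position 2: Dotori has u, Wimoli has u, Neniken has o. Neniken preserves o here (none of its changes turn any other segment into o), so the proto-segment is *o.
This points to *lolketas. Verify forward in each daughter:
Dotori: *lolketas
  lolketas (rule 1 does not apply)
  lolketas → lulketas   [vowel merger]
  lulketas → lulkitas   [vowel merger]
  giving Dotori lulkitas.
Wimoli: *lolketas
  lolketas → lulketas   [vowel merger]
  lulketas → lulkesas   [unconditioned shift]
  giving Wimoli lulkesas.
Neniken: *lolketas > lolhetas > lolhedas  (by unconditioned shift, intervocalic voicing)
No other proto-form is consistent with every reflex, so the reconstruction is *lolketas.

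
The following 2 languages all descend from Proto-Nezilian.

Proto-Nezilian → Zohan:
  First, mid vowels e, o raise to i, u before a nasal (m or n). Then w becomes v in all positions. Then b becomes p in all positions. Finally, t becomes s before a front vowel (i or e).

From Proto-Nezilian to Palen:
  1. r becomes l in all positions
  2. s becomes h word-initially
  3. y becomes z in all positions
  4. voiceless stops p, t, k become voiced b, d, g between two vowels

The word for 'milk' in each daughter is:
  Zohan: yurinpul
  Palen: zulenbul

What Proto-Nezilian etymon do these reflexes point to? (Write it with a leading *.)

*yurenbul

Position 4: Zohan has i, Palen has e. Palen preserves e here (none of its changes turn any other segment into e), so the proto-segment is *e.
Position 3: Zohan has r, Palen has l. Zohan preserves r here (none of its changes turn any other segment into r), so the proto-segment is *r.
Position 6: Zohan has p, Palen has b. Taking the neighbouring segments as reconstructed: Zohan p could go back to *p or *b; Palen b can only go back to *b — the one source consistent with every daughter is *b.
This points to *yurenbul. Verify forward in each daughter:
Zohan: start from *yurenbul.
  rule 1 (pre-nasal raising): yurenbul → yurinbul
  rule 2: no change — yurinbul
  rule 3 (unconditioned shift): yurinbul → yurinpul
  rule 4: no change — yurinpul
  ⇒ Zohan yurinpul
Palen: start from *yurenbul.
  rule 1 (unconditioned shift): yurenbul → yulenbul
  rule 2: no change — yulenbul
  rule 3 (unconditioned shift): yulenbul → zulenbul
  rule 4: no change — zulenbul
  ⇒ Palen zulenbul
No other proto-form is consistent with every reflex, so the reconstruction is *yurenbul.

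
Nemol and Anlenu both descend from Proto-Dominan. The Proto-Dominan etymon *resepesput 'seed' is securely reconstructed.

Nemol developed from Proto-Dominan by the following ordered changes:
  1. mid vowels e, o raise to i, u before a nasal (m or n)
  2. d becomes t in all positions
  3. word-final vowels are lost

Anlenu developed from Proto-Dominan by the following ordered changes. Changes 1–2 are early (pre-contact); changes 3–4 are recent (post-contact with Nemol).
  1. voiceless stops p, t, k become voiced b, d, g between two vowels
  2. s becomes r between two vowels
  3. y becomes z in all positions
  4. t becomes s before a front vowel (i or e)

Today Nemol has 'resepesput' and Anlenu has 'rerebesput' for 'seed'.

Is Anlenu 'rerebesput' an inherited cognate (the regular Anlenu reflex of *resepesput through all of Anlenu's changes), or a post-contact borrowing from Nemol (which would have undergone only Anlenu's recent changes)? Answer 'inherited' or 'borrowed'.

If inherited, *resepesput would pass through all of Anlenu's changes:
Anlenu: start from *resepesput.
  rule 1 (intervocalic voicing): resepesput → resebesput
  rule 2 (rhotacism): resebesput → rerebesput
  rule 3: no change — rerebesput
  rule 4: no change — rerebesput
  ⇒ Anlenu rerebesput
If borrowed from Nemol 'resepesput' after the early changes, it would undergo only the recent ones:
  rule 3 (unconditioned shift): no change (resepesput)
  rule 4 (palatalisation): no change (resepesput)
  ⇒ as a loan: resepesput
Anlenu 'rerebesput' matches the inherited outcome exactly, so it is an inherited cognate, not a loan.

inherited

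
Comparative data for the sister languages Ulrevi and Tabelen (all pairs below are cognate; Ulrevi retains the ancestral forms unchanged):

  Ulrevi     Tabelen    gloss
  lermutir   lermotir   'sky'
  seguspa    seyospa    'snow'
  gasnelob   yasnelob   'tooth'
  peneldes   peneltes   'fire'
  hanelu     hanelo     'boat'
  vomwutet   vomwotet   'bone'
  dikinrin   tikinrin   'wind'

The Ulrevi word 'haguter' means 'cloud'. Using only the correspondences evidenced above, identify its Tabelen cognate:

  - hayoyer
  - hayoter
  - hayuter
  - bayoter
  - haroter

seguspa ~ seyospa — Ulrevi g corresponds to Tabelen y between vowels (before a back vowel).
lermutir ~ lermotir, seguspa ~ seyospa — Ulrevi u corresponds to Tabelen o after a consonant, before a consonant other than r, m, n, p, b, f, v.
Applying these to Ulrevi 'haguter':
  haguter → hayuter   (g→y between vowels (before a back vowel))
  hayuter → hayoter   (u→o after a consonant, before a consonant other than r, m, n, p, b, f, v)
So the Tabelen cognate is 'hayoter'.

hayoter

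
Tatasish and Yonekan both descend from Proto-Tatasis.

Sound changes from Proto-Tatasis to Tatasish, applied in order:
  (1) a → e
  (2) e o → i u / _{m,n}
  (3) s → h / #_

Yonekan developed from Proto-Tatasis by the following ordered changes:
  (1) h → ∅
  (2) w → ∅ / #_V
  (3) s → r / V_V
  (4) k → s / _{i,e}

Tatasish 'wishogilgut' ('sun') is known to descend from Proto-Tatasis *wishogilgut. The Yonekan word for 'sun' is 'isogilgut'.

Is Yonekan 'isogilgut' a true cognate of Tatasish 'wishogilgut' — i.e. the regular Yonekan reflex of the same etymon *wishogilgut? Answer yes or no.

no

Derive the expected Yonekan reflex of *wishogilgut:
Yonekan: start from *wishogilgut.
  rule 1 (h-loss): wishogilgut → wisogilgut
  rule 2 (glide loss): wisogilgut → isogilgut
  rule 3 (rhotacism): isogilgut → irogilgut
  rule 4: no change — irogilgut
  ⇒ Yonekan irogilgut
The regular Yonekan reflex would be 'irogilgut', but the attested form is 'isogilgut'. The correspondence is irregular, so they are not cognates (the Yonekan form has a different source).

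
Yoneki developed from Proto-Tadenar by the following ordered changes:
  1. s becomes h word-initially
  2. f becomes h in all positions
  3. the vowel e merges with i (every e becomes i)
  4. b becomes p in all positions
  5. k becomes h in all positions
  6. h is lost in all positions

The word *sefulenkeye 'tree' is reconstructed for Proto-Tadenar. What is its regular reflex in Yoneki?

Yoneki: *sefulenkeye > hefulenkeye > hehulenkeye > hihulinkiyi > hihulinhiyi > iuliniyi  (by debuccalisation, unconditioned shift, vowel merger, unconditioned shift, h-loss)

iuliniyi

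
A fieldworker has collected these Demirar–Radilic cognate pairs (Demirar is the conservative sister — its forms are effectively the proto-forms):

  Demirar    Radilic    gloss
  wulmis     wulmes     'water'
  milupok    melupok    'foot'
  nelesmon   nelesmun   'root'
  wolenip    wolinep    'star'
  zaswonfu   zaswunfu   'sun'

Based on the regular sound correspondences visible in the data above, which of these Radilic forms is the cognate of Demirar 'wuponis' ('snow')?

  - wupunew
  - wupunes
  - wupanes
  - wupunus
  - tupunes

nelesmon ~ nelesmun, zaswonfu ~ zaswunfu — Demirar o corresponds to Radilic u after a consonant, before a nasal.
wulmis ~ wulmes, milupok ~ melupok — Demirar i corresponds to Radilic e after a consonant, before a consonant other than r, m, n, p, b, f, v.
Applying these to Demirar 'wuponis':
  wuponis → wupunis   (o→u after a consonant, before a nasal)
  wupunis → wupunes   (i→e after a consonant, before a consonant other than r, m, n, p, b, f, v)
So the Radilic cognate is 'wupunes'.

wupunes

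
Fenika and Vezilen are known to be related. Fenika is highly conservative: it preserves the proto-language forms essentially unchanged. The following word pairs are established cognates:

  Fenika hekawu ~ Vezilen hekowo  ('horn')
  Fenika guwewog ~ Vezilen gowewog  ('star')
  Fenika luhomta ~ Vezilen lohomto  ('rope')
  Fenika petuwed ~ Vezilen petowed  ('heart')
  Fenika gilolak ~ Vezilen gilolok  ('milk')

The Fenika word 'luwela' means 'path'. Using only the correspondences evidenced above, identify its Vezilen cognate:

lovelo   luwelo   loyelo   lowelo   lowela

guwewog ~ gowewog, luhomta ~ lohomto — Fenika u corresponds to Vezilen o after a consonant, before a consonant other than r, m, n, p, b, f, v.
luhomta ~ lohomto — Fenika a corresponds to Vezilen o word-finally.
Applying these to Fenika 'luwela':
  luwela → lowela   (u→o after a consonant, before a consonant other than r, m, n, p, b, f, v)
  lowela → lowelo   (a→o word-finally)
So the Vezilen cognate is 'lowelo'.

lowelo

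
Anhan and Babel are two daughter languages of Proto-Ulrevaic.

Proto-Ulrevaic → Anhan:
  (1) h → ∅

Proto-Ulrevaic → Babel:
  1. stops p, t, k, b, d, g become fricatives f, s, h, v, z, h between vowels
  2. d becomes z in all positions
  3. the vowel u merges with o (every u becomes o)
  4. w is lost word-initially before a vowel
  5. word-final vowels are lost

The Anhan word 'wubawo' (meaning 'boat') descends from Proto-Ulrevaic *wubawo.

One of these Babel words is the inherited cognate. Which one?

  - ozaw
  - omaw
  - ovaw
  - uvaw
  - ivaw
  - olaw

Babel: *wubawo
  wubawo → wuvawo   [intervocalic lenition]
  wuvawo (rule 2 does not apply)
  wuvawo → wovawo   [vowel merger]
  wovawo → ovawo   [glide loss]
  ovawo → ovaw   [apocope]
  giving Babel ovaw.

ovaw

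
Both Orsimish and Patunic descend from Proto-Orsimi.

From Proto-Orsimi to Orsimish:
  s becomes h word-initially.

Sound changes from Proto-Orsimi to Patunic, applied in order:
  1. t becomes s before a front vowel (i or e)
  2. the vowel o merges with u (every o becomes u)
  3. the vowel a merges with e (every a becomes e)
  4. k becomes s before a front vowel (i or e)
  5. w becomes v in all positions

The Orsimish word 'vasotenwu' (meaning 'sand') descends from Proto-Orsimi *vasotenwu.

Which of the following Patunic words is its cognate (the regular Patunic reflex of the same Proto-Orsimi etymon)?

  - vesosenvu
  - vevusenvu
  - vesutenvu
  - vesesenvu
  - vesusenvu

Patunic: *vasotenwu
  vasotenwu → vasosenwu   [palatalisation]
  vasosenwu → vasusenwu   [vowel merger]
  vasusenwu → vesusenwu   [vowel merger]
  vesusenwu (rule 4 does not apply)
  vesusenwu → vesusenvu   [unconditioned shift]
  giving Patunic vesusenvu.

vesusenvu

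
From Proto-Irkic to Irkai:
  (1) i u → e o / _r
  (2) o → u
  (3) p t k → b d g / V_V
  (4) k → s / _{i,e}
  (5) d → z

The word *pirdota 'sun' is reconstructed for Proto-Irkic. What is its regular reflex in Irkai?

perzuza

Irkai: start from *pirdota.
  rule 1 (pre-rhotic lowering): pirdota → perdota
  rule 2 (vowel merger): perdota → perduta
  rule 3 (intervocalic voicing): perduta → perduda
  rule 4: no change — perduda
  rule 5 (unconditioned shift): perduda → perzuza
  ⇒ Irkai perzuza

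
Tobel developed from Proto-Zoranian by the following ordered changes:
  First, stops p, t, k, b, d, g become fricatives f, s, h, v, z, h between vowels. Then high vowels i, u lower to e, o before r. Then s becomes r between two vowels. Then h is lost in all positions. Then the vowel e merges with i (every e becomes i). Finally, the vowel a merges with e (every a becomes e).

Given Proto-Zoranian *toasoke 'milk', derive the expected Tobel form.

Tobel: *toasoke
  toasoke → toasohe   [intervocalic lenition]
  toasohe (rule 2 does not apply)
  toasohe → toarohe   [rhotacism]
  toarohe → toaroe   [h-loss]
  toaroe → toaroi   [vowel merger]
  toaroi → toeroi   [vowel merger]
  giving Tobel toeroi.

toeroi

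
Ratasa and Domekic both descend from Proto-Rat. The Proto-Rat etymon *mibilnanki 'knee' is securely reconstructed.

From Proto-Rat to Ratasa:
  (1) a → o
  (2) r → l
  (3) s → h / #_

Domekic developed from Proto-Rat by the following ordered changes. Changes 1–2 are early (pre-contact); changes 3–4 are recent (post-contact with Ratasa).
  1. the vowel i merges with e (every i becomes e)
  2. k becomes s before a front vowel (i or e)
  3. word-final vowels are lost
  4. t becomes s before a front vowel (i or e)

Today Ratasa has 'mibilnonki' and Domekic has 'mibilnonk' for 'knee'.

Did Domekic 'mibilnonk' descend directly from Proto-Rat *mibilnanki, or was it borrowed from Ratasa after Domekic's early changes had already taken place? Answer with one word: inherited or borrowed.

borrowed

If inherited, *mibilnanki would pass through all of Domekic's changes:
Domekic: *mibilnanki
  mibilnanki → mebelnanke   [vowel merger]
  mebelnanke → mebelnanse   [palatalisation]
  mebelnanse → mebelnans   [apocope]
  mebelnans (rule 4 does not apply)
  giving Domekic mebelnans.
If borrowed from Ratasa 'mibilnonki' after the early changes, it would undergo only the recent ones:
  rule 3 (apocope): mibilnonki → mibilnonk
  rule 4 (palatalisation): no change (mibilnonk)
  ⇒ as a loan: mibilnonk
Domekic 'mibilnonk' matches the loan outcome 'mibilnonk', not the inherited 'mebelnans' — it skipped the early Domekic changes, so it was borrowed from Ratasa.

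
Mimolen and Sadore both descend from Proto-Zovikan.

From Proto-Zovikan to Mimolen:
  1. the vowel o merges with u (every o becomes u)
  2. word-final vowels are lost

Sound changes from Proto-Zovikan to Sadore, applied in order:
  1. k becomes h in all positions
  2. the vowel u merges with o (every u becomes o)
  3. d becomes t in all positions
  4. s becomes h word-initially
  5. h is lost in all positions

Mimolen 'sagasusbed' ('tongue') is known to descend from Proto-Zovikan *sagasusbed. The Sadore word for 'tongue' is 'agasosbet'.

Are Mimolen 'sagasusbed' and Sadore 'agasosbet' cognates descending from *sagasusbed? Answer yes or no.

Derive the expected Sadore reflex of *sagasusbed:
Sadore: start from *sagasusbed.
  rule 1: no change — sagasusbed
  rule 2 (vowel merger): sagasusbed → sagasosbed
  rule 3 (unconditioned shift): sagasosbed → sagasosbet
  rule 4 (debuccalisation): sagasosbet → hagasosbet
  rule 5 (h-loss): hagasosbet → agasosbet
  ⇒ Sadore agasosbet
Sadore 'agasosbet' matches the regular reflex exactly, so the pair is cognate.

yes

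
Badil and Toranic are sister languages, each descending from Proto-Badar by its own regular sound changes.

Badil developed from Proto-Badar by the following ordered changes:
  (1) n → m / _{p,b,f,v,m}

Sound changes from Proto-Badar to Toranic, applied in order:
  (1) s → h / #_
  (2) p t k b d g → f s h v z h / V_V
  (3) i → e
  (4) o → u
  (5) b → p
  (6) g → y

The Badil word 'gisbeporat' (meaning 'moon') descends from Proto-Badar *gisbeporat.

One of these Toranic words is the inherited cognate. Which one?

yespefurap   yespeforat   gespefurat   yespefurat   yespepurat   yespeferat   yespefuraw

yespefurat

Toranic: *gisbeporat
  gisbeporat (rule 1 does not apply)
  gisbeporat → gisbeforat   [intervocalic lenition]
  gisbeforat → gesbeforat   [vowel merger]
  gesbeforat → gesbefurat   [vowel merger]
  gesbefurat → gespefurat   [unconditioned shift]
  gespefurat → yespefurat   [unconditioned shift]
  giving Toranic yespefurat.
The other candidates each miss or misapply at least one Toranic change.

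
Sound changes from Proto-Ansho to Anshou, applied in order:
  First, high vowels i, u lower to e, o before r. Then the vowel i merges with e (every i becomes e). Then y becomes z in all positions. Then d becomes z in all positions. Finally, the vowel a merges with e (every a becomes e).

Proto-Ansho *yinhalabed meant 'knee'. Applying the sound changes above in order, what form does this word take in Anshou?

Anshou: start from *yinhalabed.
  rule 1: no change — yinhalabed
  rule 2 (vowel merger): yinhalabed → yenhalabed
  rule 3 (unconditioned shift): yenhalabed → zenhalabed
  rule 4 (unconditioned shift): zenhalabed → zenhalabez
  rule 5 (vowel merger): zenhalabez → zenhelebez
  ⇒ Anshou zenhelebez

zenhelebez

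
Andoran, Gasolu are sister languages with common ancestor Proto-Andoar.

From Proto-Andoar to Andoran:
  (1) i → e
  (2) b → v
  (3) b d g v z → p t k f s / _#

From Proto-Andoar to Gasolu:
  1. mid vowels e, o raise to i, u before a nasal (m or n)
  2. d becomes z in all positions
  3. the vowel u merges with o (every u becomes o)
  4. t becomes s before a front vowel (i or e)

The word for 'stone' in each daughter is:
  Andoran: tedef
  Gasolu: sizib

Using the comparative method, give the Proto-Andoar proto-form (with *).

Position 2: Andoran has e, Gasolu has i. Taking the neighbouring segments as reconstructed: Andoran e could go back to *e or *i; Gasolu i can only go back to *i — the one source consistent with every daughter is *i.
Position 5: Andoran has f, Gasolu has b. Gasolu preserves b here (none of its changes turn any other segment into b), so the proto-segment is *b.
Position 3: Andoran has d, Gasolu has z. Andoran preserves d here (none of its changes turn any other segment into d), so the proto-segment is *d.
This points to *tidib. Verify forward in each daughter:
Andoran: *tidib > tedeb > tedev > tedef  (by vowel merger, unconditioned shift, final devoicing)
Gasolu: start from *tidib.
  rule 1: no change — tidib
  rule 2 (unconditioned shift): tidib → tizib
  rule 3: no change — tizib
  rule 4 (palatalisation): tizib → sizib
  ⇒ Gasolu sizib
No other proto-form is consistent with every reflex, so the reconstruction is *tidib.

*tidib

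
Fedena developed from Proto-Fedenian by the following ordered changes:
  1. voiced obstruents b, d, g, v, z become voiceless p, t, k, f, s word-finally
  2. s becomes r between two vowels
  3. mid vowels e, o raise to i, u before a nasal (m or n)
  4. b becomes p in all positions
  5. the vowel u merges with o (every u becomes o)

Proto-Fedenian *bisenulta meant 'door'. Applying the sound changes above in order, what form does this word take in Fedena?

pirinolta

Fedena: *bisenulta
  bisenulta (rule 1 does not apply)
  bisenulta → birenulta   [rhotacism]
  birenulta → birinulta   [pre-nasal raising]
  birinulta → pirinulta   [unconditioned shift]
  pirinulta → pirinolta   [vowel merger]
  giving Fedena pirinolta.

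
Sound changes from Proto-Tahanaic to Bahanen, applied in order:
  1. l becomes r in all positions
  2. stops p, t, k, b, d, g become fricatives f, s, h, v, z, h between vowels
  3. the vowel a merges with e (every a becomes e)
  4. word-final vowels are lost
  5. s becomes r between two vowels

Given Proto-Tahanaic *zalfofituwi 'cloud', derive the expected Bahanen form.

zerfofiruw

Bahanen: *zalfofituwi > zarfofituwi > zarfofisuwi > zerfofisuwi > zerfofisuw > zerfofiruw  (by unconditioned shift, intervocalic lenition, vowel merger, apocope, rhotacism)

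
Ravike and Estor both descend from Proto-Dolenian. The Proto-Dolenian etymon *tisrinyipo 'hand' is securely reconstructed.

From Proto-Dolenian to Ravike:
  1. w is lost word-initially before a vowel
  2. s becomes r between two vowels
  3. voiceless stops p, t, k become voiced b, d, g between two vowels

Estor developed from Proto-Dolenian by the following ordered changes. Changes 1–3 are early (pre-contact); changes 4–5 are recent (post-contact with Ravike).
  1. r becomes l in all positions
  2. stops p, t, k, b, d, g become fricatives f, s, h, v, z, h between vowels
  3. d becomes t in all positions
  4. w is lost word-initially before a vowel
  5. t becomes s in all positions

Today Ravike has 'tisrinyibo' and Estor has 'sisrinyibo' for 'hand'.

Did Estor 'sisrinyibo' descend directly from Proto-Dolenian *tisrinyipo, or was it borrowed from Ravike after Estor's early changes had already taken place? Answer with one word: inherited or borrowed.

If inherited, *tisrinyipo would pass through all of Estor's changes:
Estor: *tisrinyipo > tislinyipo > tislinyifo > sislinyifo  (by unconditioned shift, intervocalic lenition, unconditioned shift)
If borrowed from Ravike 'tisrinyibo' after the early changes, it would undergo only the recent ones:
  rule 4 (glide loss): no change (tisrinyibo)
  rule 5 (unconditioned shift): tisrinyibo → sisrinyibo
  ⇒ as a loan: sisrinyibo
Estor 'sisrinyibo' matches the loan outcome 'sisrinyibo', not the inherited 'sislinyifo' — it skipped the early Estor changes, so it was borrowed from Ravike.

borrowed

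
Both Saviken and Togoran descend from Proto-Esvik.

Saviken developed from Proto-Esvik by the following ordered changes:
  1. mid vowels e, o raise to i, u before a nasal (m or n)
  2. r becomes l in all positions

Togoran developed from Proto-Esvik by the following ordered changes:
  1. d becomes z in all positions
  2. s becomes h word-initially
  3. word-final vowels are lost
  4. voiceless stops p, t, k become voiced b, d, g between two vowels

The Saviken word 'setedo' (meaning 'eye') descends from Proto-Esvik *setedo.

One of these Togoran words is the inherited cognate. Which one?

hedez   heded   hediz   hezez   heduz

Togoran: start from *setedo.
  rule 1 (unconditioned shift): setedo → setezo
  rule 2 (debuccalisation): setezo → hetezo
  rule 3 (apocope): hetezo → hetez
  rule 4 (intervocalic voicing): hetez → hedez
  ⇒ Togoran hedez
Only 'hedez' matches the regular Togoran development of *setedo.

hedez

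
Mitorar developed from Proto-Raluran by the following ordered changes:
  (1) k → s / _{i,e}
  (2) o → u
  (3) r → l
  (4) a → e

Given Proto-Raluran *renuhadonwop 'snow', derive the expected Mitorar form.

Mitorar: start from *renuhadonwop.
  rule 1: no change — renuhadonwop
  rule 2 (vowel merger): renuhadonwop → renuhadunwup
  rule 3 (unconditioned shift): renuhadunwup → lenuhadunwup
  rule 4 (vowel merger): lenuhadunwup → lenuhedunwup
  ⇒ Mitorar lenuhedunwup

lenuhedunwup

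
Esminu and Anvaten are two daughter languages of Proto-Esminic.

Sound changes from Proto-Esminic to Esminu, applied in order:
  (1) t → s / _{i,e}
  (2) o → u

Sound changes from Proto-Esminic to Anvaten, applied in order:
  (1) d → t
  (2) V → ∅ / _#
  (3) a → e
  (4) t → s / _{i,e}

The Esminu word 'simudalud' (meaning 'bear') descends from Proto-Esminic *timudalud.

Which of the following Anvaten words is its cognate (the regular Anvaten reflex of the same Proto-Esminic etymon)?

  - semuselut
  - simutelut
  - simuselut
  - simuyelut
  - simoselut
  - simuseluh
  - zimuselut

simuselut

Anvaten: *timudalud
  timudalud → timutalut   [unconditioned shift]
  timutalut (rule 2 does not apply)
  timutalut → timutelut   [vowel merger]
  timutelut → simuselut   [palatalisation]
  giving Anvaten simuselut.
Only 'simuselut' matches the regular Anvaten development of *timudalud.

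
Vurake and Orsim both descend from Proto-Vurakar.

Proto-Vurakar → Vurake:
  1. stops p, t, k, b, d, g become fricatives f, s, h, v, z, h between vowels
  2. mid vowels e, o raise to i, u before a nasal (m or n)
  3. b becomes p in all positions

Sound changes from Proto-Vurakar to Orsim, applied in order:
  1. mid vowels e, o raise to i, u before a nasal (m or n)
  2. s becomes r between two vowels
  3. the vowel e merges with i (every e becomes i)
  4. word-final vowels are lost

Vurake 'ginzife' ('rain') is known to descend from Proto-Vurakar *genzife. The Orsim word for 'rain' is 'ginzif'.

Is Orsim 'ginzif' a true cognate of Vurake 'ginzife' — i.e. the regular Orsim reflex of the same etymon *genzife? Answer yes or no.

Derive the expected Orsim reflex of *genzife:
Orsim: *genzife > ginzife > ginzifi > ginzif  (by pre-nasal raising, vowel merger, apocope)
Orsim 'ginzif' matches the regular reflex exactly, so the pair is cognate.

yes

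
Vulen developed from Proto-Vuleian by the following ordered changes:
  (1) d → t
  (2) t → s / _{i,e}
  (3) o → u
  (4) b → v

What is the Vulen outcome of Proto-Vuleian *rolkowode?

rulkuwuse

Vulen: *rolkowode > rolkowote > rolkowose > rulkuwuse  (by unconditioned shift, palatalisation, vowel merger)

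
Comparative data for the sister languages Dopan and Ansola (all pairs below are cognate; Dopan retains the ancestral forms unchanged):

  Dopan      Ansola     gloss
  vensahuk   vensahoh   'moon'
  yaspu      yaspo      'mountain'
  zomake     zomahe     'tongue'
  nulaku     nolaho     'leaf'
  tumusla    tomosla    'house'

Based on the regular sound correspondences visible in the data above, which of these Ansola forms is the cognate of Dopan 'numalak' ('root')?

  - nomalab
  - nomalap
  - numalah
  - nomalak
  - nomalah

nomalah

tumusla ~ tomosla — Dopan u corresponds to Ansola o after a consonant, before a nasal.
vensahuk ~ vensahoh — Dopan k corresponds to Ansola h word-finally.
Applying these to Dopan 'numalak':
  numalak → nomalak   (u→o after a consonant, before a nasal)
  nomalak → nomalah   (k→h word-finally)
So the Ansola cognate is 'nomalah'.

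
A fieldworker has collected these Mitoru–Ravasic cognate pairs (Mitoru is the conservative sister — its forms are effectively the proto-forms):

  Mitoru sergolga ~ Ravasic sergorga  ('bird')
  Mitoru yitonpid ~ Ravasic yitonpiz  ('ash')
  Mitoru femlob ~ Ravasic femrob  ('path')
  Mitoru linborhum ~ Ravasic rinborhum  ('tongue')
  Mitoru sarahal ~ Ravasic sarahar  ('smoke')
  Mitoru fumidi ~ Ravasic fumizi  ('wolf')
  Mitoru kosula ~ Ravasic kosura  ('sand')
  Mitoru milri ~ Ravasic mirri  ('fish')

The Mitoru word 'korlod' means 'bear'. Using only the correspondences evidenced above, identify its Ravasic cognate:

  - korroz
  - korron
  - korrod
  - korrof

femlob ~ femrob — Mitoru l corresponds to Ravasic r after a consonant, before a back vowel.
yitonpid ~ yitonpiz — Mitoru d corresponds to Ravasic z word-finally.
Applying these to Mitoru 'korlod':
  korlod → korrod   (l→r after a consonant, before a back vowel)
  korrod → korroz   (d→z word-finally)
So the Ravasic cognate is 'korroz'.

korroz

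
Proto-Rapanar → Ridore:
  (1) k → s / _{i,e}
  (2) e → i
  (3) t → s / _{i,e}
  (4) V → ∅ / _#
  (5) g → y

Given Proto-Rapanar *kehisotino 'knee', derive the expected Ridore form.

sihisosin

Ridore: *kehisotino
  kehisotino → sehisotino   [palatalisation]
  sehisotino → sihisotino   [vowel merger]
  sihisotino → sihisosino   [palatalisation]
  sihisosino → sihisosin   [apocope]
  sihisosin (rule 5 does not apply)
  giving Ridore sihisosin.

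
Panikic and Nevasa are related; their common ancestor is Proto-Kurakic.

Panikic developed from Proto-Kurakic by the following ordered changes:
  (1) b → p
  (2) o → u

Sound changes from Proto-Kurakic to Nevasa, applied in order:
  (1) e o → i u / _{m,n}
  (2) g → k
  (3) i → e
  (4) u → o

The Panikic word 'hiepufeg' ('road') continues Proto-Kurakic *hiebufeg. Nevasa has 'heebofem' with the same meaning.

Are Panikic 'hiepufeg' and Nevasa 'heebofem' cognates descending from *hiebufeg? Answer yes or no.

Derive the expected Nevasa reflex of *hiebufeg:
Nevasa: start from *hiebufeg.
  rule 1: no change — hiebufeg
  rule 2 (unconditioned shift): hiebufeg → hiebufek
  rule 3 (vowel merger): hiebufek → heebufek
  rule 4 (vowel merger): heebufek → heebofek
  ⇒ Nevasa heebofek
The regular Nevasa reflex would be 'heebofek', but the attested form is 'heebofem'. The correspondence is irregular, so they are not cognates (the Nevasa form has a different source).

no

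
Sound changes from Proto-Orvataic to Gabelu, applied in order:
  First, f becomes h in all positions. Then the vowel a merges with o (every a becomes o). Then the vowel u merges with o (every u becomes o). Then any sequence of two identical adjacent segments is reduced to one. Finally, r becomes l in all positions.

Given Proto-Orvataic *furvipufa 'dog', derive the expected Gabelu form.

Gabelu: start from *furvipufa.
  rule 1 (unconditioned shift): furvipufa → hurvipuha
  rule 2 (vowel merger): hurvipuha → hurvipuho
  rule 3 (vowel merger): hurvipuho → horvipoho
  rule 4: no change — horvipoho
  rule 5 (unconditioned shift): horvipoho → holvipoho
  ⇒ Gabelu holvipoho

holvipoho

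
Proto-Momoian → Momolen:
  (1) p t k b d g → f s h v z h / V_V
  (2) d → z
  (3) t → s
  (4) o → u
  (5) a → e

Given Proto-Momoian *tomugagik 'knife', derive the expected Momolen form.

sumuhehik

Momolen: *tomugagik > tomuhahik > somuhahik > sumuhahik > sumuhehik  (by intervocalic lenition, unconditioned shift, vowel merger, vowel merger)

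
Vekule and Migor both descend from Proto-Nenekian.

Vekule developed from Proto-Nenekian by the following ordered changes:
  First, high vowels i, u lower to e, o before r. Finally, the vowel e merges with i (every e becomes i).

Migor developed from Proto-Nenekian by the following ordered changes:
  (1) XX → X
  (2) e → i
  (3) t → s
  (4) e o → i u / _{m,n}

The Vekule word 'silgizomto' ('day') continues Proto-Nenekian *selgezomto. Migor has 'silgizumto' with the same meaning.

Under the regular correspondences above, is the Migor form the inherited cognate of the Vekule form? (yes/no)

Derive the expected Migor reflex of *selgezomto:
Migor: start from *selgezomto.
  rule 1: no change — selgezomto
  rule 2 (vowel merger): selgezomto → silgizomto
  rule 3 (unconditioned shift): silgizomto → silgizomso
  rule 4 (pre-nasal raising): silgizomso → silgizumso
  ⇒ Migor silgizumso
The regular Migor reflex would be 'silgizumso', but the attested form is 'silgizumto'. The correspondence is irregular, so they are not cognates (the Migor form has a different source).

no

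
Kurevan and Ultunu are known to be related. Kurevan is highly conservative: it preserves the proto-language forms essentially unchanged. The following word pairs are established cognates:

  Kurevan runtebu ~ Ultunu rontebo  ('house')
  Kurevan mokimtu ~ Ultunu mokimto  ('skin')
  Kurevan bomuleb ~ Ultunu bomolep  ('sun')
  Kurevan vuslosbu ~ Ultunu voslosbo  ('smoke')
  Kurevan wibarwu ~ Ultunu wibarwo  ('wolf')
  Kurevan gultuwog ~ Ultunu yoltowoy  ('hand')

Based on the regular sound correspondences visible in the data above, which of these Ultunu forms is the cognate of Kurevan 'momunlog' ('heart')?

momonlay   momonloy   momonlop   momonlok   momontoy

runtebu ~ rontebo — Kurevan u corresponds to Ultunu o after a consonant, before a nasal.
gultuwog ~ yoltowoy — Kurevan g corresponds to Ultunu y word-finally.
Applying these to Kurevan 'momunlog':
  momunlog → momonlog   (u→o after a consonant, before a nasal)
  momonlog → momonloy   (g→y word-finally)
So the Ultunu cognate is 'momonloy'.

momonloy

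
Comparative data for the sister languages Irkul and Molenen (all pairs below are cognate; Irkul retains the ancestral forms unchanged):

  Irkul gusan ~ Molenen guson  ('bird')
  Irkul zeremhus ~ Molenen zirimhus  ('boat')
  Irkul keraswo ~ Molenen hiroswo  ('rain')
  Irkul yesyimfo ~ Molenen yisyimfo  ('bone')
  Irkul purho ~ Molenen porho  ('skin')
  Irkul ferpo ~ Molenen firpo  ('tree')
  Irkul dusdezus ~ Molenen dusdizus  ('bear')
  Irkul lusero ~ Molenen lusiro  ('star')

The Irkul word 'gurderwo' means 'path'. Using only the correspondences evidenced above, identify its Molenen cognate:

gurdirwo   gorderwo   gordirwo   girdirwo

purho ~ porho — Irkul u corresponds to Molenen o after a consonant, before r.
zeremhus ~ zirimhus, keraswo ~ hiroswo — Irkul e corresponds to Molenen i after a consonant, before r.
Applying these to Irkul 'gurderwo':
  gurderwo → gorderwo   (u→o after a consonant, before r)
  gorderwo → gordirwo   (e→i after a consonant, before r)
So the Molenen cognate is 'gordirwo'.

gordirwo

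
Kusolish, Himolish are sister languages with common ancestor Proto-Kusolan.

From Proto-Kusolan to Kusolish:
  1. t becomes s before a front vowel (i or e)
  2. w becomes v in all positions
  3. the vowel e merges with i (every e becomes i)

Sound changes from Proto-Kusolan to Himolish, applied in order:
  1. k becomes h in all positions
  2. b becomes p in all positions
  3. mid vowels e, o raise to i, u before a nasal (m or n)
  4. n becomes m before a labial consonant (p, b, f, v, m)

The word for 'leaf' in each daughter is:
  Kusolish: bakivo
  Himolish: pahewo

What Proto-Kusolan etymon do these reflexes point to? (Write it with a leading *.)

Position 5: Kusolish has v, Himolish has w. Himolish preserves w here (none of its changes turn any other segment into w), so the proto-segment is *w.
Position 1: Kusolish has b, Himolish has p. Kusolish preserves b here (none of its changes turn any other segment into b), so the proto-segment is *b.
Position 4: Kusolish has i, Himolish has e. Himolish preserves e here (none of its changes turn any other segment into e), so the proto-segment is *e.
Verify the candidate proto-form against each daughter:
Kusolish: start from *bakewo.
  rule 1: no change — bakewo
  rule 2 (unconditioned shift): bakewo → bakevo
  rule 3 (vowel merger): bakevo → bakivo
  ⇒ Kusolish bakivo
Himolish: *bakewo
  bakewo → bahewo   [unconditioned shift]
  bahewo → pahewo   [unconditioned shift]
  pahewo (rule 3 does not apply)
  pahewo (rule 4 does not apply)
  giving Himolish pahewo.
*bakewo is the unique common source.

*bakewo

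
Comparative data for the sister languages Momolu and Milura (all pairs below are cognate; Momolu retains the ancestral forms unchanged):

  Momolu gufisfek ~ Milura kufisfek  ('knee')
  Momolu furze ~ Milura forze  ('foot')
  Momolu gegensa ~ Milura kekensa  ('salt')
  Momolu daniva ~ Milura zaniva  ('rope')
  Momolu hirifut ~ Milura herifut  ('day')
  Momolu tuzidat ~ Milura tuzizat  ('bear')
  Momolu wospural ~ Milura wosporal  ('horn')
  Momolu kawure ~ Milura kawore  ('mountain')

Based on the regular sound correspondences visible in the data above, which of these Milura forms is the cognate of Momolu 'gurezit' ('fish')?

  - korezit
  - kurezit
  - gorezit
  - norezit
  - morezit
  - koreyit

korezit

gufisfek ~ kufisfek — Momolu g corresponds to Milura k word-initially before a back vowel.
furze ~ forze, wospural ~ wosporal — Momolu u corresponds to Milura o after a consonant, before r.
Applying these to Momolu 'gurezit':
  gurezit → kurezit   (g→k word-initially before a back vowel)
  kurezit → korezit   (u→o after a consonant, before r)
So the Milura cognate is 'korezit'.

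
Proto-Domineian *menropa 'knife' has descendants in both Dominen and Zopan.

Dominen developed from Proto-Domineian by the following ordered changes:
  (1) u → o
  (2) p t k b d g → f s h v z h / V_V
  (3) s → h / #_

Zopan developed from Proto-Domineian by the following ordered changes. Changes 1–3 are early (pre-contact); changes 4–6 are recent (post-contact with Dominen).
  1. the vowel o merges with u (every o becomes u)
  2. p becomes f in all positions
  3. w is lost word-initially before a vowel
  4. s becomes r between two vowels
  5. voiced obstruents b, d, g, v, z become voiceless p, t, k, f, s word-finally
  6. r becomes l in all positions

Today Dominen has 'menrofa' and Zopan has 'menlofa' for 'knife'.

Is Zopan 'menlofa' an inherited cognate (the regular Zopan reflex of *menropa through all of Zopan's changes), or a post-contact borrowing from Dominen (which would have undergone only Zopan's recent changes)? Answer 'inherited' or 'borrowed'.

borrowed

If inherited, *menropa would pass through all of Zopan's changes:
Zopan: *menropa > menrupa > menrufa > menlufa  (by vowel merger, unconditioned shift, unconditioned shift)
If borrowed from Dominen 'menrofa' after the early changes, it would undergo only the recent ones:
  rule 4 (rhotacism): no change (menrofa)
  rule 5 (final devoicing): no change (menrofa)
  rule 6 (unconditioned shift): menrofa → menlofa
  ⇒ as a loan: menlofa
Zopan 'menlofa' matches the loan outcome 'menlofa', not the inherited 'menlufa' — it skipped the early Zopan changes, so it was borrowed from Dominen.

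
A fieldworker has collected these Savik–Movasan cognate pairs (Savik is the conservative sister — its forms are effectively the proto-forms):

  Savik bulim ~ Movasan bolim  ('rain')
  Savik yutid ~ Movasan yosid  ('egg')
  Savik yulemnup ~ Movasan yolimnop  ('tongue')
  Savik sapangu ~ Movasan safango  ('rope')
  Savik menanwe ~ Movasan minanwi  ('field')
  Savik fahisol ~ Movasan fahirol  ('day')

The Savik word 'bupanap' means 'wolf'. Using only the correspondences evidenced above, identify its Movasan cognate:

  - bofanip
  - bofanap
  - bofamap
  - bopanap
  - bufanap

yulemnup ~ yolimnop — Savik u corresponds to Movasan o after a consonant, before a labial obstruent.
sapangu ~ safango — Savik p corresponds to Movasan f between vowels (before a back vowel).
Applying these to Savik 'bupanap':
  bupanap → bopanap   (u→o after a consonant, before a labial obstruent)
  bopanap → bofanap   (p→f between vowels (before a back vowel))
So the Movasan cognate is 'bofanap'.

bofanap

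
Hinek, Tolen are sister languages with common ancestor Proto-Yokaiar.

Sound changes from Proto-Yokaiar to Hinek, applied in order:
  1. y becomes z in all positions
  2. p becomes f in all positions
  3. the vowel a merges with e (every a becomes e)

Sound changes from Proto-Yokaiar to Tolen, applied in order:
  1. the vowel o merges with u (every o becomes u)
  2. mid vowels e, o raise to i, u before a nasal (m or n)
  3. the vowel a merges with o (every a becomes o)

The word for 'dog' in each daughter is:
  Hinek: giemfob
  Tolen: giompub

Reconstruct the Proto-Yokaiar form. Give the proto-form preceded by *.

Position 6: Hinek has o, Tolen has u. Hinek preserves o here (none of its changes turn any other segment into o), so the proto-segment is *o.
Position 5: Hinek has f, Tolen has p. Tolen preserves p here (none of its changes turn any other segment into p), so the proto-segment is *p.
Position 3: Hinek has e, Tolen has o. In Tolen, o can only continue *a, so the proto-segment is *a.
The remaining positions agree across the daughters. Check the candidate against every language:
Hinek: *giampob > giamfob > giemfob  (by unconditioned shift, vowel merger)
Tolen: *giampob > giampub > giompub  (by vowel merger, vowel merger)
Only *giampob yields all of Hinek giemfob, Tolen giompub.

*giampob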